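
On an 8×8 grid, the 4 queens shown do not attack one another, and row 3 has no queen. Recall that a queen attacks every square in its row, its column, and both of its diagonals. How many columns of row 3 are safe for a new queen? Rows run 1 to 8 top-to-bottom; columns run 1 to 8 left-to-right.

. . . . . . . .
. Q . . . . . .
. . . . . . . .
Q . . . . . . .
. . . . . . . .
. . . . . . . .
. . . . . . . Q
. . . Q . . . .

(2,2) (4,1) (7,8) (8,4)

(2,2) attacks row 3 at column 2 and diagonals 1, 3.
(4,1) attacks row 3 at column 1 and diagonals 2.
(7,8) attacks row 3 at column 8 and diagonals 4.
(8,4) attacks row 3 at column 4.
Attacked columns: {1, 2, 3, 4, 8}. Safe: {5, 6, 7}.

3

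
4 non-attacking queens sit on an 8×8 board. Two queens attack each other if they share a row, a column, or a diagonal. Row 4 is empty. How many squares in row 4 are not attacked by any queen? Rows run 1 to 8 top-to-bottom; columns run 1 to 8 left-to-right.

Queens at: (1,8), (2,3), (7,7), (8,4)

(1,8) attacks row 4 at column 8 and diagonals 5.
(2,3) attacks row 4 at column 3 and diagonals 1, 5.
(7,7) attacks row 4 at column 7 and diagonals 4.
(8,4) attacks row 4 at column 4 and diagonals 8.
Attacked columns: {1, 3, 4, 5, 7, 8}. Safe: {2, 6}.

2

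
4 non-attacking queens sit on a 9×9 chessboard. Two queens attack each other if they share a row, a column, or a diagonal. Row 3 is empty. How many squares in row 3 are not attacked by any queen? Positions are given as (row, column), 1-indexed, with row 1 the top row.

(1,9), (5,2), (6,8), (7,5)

(1,9) attacks row 3 at column 9 and diagonals 7.
(5,2) attacks row 3 at column 2 and diagonals 4.
(6,8) attacks row 3 at column 8 and diagonals 5.
(7,5) attacks row 3 at column 5 and diagonals 1, 9.
Attacked columns: {1, 2, 4, 5, 7, 8, 9}. Safe: {3, 6}.

2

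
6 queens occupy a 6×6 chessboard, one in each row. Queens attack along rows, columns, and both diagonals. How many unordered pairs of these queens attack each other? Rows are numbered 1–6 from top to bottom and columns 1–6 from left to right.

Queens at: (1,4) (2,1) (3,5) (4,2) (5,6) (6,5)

Same column: (3,5)–(6,5) (column 5).
Same diagonal: (2,1)–(6,5) (|2−6| = |1−5| = 4); (5,6)–(6,5) (|5−6| = |6−5| = 1).
Total attacking pairs: 3.

3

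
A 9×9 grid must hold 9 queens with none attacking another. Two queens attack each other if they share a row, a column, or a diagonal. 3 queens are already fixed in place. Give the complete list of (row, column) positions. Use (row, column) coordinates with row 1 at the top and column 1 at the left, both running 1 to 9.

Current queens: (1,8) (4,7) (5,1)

(1,8) (2,2) (3,5) (4,7) (5,1) (6,4) (7,6) (8,9) (9,3)

Row 2: attacked by (1,8)→{7,8,9}; (4,7)→{5,7,9}; (5,1)→{1,4}. Safe: 2, 3, 6. Place at column 2.
Row 3: attacked by (1,8)→{6,8}; (2,2)→{1,2,3}; (4,7)→{6,7,8}; (5,1)→{1,3}. Safe: 4, 5, 9. Place at column 5.
Row 6: attacked by (1,8)→{3,8}; (2,2)→{2,6}; (3,5)→{2,5,8}; (4,7)→{5,7,9}; (5,1)→{1,2}. Safe: 4. Place at column 4.
Row 7: attacked by (1,8)→{2,8}; (2,2)→{2,7}; (3,5)→{1,5,9}; (4,7)→{4,7}; (5,1)→{1,3}; (6,4)→{3,4,5}. Safe: 6. Place at column 6.
Row 8: attacked by (1,8)→{1,8}; (2,2)→{2,8}; (3,5)→{5}; (4,7)→{3,7}; (5,1)→{1,4}; (6,4)→{2,4,6}; (7,6)→{5,6,7}. Safe: 9. Place at column 9.
Row 9: attacked by (1,8)→{8}; (2,2)→{2,9}; (3,5)→{5}; (4,7)→{2,7}; (5,1)→{1,5}; (6,4)→{1,4,7}; (7,6)→{4,6,8}; (8,9)→{8,9}. Safe: 3. Place at column 3.
Columns [8, 2, 5, 7, 1, 4, 6, 9, 3], r−c [-7, 0, -2, -3, 4, 2, 1, -1, 6], r+c [9, 4, 8, 11, 6, 10, 13, 17, 12] are all distinct, so no two queens attack.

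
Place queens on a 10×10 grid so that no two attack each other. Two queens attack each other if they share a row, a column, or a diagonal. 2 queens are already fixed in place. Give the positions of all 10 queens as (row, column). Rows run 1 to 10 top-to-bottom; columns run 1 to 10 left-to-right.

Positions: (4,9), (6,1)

Row 1: attacked by (4,9)→{6,9}; (6,1)→{1,6}. Safe: 2, 3, 4, 5, 7, 8, 10. Place at column 10.
Row 2: attacked by (1,10)→{9,10}; (4,9)→{7,9}; (6,1)→{1,5}. Safe: 2, 3, 4, 6, 8. Place at column 2.
Row 3: attacked by (1,10)→{8,10}; (2,2)→{1,2,3}; (4,9)→{8,9,10}; (6,1)→{1,4}. Safe: 5, 6, 7. Place at column 5.
Row 5: attacked by (1,10)→{6,10}; (2,2)→{2,5}; (3,5)→{3,5,7}; (4,9)→{8,9,10}; (6,1)→{1,2}. Safe: 4. Place at column 4.
Row 7: attacked by (1,10)→{4,10}; (2,2)→{2,7}; (3,5)→{1,5,9}; (4,9)→{6,9}; (5,4)→{2,4,6}; (6,1)→{1,2}. Safe: 3, 8. Place at column 8.
Row 8: attacked by (1,10)→{3,10}; (2,2)→{2,8}; (3,5)→{5,10}; (4,9)→{5,9}; (5,4)→{1,4,7}; (6,1)→{1,3}; (7,8)→{7,8,9}. Safe: 6. Place at column 6.
Row 9: attacked by (1,10)→{2,10}; (2,2)→{2,9}; (3,5)→{5}; (4,9)→{4,9}; (5,4)→{4,8}; (6,1)→{1,4}; (7,8)→{6,8,10}; (8,6)→{5,6,7}. Safe: 3. Place at column 3.
Row 10: attacked by (1,10)→{1,10}; (2,2)→{2,10}; (3,5)→{5}; (4,9)→{3,9}; (5,4)→{4,9}; (6,1)→{1,5}; (7,8)→{5,8}; (8,6)→{4,6,8}; (9,3)→{2,3,4}. Safe: 7. Place at column 7.
Columns [10, 2, 5, 9, 4, 1, 8, 6, 3, 7], r−c [-9, 0, -2, -5, 1, 5, -1, 2, 6, 3], r+c [11, 4, 8, 13, 9, 7, 15, 14, 12, 17] are all distinct, so no two queens attack.

(1,10) (2,2) (3,5) (4,9) (5,4) (6,1) (7,8) (8,6) (9,3) (10,7)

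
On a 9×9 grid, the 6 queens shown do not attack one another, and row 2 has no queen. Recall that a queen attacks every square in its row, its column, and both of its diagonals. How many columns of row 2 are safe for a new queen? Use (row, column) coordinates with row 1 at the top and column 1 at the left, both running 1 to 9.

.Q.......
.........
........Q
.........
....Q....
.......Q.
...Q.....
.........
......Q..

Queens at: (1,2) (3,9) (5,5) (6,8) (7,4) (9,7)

(1,2) attacks row 2 at column 2 and diagonals 1, 3.
(3,9) attacks row 2 at column 9 and diagonals 8.
(5,5) attacks row 2 at column 5 and diagonals 2, 8.
(6,8) attacks row 2 at column 8 and diagonals 4.
(7,4) attacks row 2 at column 4 and diagonals 9.
(9,7) attacks row 2 at column 7.
Attacked columns: {1, 2, 3, 4, 5, 7, 8, 9}. Safe: {6}.

1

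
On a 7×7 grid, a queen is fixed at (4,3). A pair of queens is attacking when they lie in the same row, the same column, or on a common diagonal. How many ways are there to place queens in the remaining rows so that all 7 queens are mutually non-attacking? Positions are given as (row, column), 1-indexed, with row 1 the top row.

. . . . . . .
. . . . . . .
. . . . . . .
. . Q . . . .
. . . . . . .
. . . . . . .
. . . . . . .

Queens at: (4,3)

4

Branch on row 1: col 1 → 1; col 2 → 1; col 4 → 1; col 5 → 1; col 7 → 0.
Sum: 1 + 1 + 1 + 1 + 0 = 4.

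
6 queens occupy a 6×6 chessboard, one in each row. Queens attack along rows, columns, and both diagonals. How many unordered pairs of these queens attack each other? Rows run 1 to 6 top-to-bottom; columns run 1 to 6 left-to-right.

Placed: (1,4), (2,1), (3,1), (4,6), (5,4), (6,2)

Same column: (1,4)–(5,4) (column 4); (2,1)–(3,1) (column 1).
Same diagonal: (2,1)–(5,4) (|2−5| = |1−4| = 3).
Total attacking pairs: 3.

3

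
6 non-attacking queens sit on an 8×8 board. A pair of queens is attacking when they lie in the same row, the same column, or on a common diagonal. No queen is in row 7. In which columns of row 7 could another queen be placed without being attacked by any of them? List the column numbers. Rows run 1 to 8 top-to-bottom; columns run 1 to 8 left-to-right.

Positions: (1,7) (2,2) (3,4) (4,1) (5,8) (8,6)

columns 3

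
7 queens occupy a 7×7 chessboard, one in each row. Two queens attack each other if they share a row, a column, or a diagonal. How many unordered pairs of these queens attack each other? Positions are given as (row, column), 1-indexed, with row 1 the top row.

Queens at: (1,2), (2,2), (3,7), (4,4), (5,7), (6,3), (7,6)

Same column: (1,2)–(2,2) (column 2); (3,7)–(5,7) (column 7).
Same diagonal: (2,2)–(4,4) (|2−4| = |2−4| = 2).
Total attacking pairs: 3.

3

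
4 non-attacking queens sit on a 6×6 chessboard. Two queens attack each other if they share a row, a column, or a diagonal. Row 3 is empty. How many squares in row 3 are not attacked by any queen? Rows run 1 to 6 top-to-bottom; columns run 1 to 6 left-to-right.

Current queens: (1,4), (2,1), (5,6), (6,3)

1

(1,4) attacks row 3 at column 4 and diagonals 2, 6.
(2,1) attacks row 3 at column 1 and diagonals 2.
(5,6) attacks row 3 at column 6 and diagonals 4.
(6,3) attacks row 3 at column 3 and diagonals 6.
Attacked columns: {1, 2, 3, 4, 6}. Safe: {5}.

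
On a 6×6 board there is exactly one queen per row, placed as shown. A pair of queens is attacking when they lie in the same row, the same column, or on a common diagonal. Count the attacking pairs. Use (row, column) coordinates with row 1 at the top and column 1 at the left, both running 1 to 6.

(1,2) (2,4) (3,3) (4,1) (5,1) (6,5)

Same column: (4,1)–(5,1) (column 1).
Same diagonal: (2,4)–(3,3) (|2−3| = |4−3| = 1); (2,4)–(5,1) (|2−5| = |4−1| = 3); (3,3)–(5,1) (|3−5| = |3−1| = 2).
Total attacking pairs: 4.

4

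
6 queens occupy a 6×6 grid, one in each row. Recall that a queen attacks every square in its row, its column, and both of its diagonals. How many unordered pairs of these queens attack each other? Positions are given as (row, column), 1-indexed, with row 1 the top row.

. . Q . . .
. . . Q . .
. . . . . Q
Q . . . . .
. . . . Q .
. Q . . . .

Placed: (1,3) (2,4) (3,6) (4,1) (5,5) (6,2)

1

Same diagonal: (1,3)–(2,4) (|1−2| = |3−4| = 1).
Total attacking pairs: 1.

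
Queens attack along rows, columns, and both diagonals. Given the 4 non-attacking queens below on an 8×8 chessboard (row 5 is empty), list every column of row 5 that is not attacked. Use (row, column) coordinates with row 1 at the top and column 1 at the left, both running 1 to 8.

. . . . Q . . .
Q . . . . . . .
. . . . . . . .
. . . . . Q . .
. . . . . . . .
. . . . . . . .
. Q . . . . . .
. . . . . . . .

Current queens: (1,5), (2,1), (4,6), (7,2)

(1,5) attacks row 5 at column 5 and diagonals 1.
(2,1) attacks row 5 at column 1 and diagonals 4.
(4,6) attacks row 5 at column 6 and diagonals 5, 7.
(7,2) attacks row 5 at column 2 and diagonals 4.
Attacked columns: {1, 2, 4, 5, 6, 7}. Safe: {3, 8}.

columns 3, 8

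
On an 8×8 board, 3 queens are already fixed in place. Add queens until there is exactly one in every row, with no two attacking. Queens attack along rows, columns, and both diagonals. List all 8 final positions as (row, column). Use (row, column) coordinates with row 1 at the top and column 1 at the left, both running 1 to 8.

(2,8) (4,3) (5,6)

(1,4) (2,8) (3,1) (4,3) (5,6) (6,2) (7,7) (8,5)

Row 1: attacked by (2,8)→{7,8}; (4,3)→{3,6}; (5,6)→{2,6}. Safe: 1, 4, 5. Place at column 4.
Row 3: attacked by (1,4)→{2,4,6}; (2,8)→{7,8}; (4,3)→{2,3,4}; (5,6)→{4,6,8}. Safe: 1, 5. Place at column 1.
Row 6: attacked by (1,4)→{4}; (2,8)→{4,8}; (3,1)→{1,4}; (4,3)→{1,3,5}; (5,6)→{5,6,7}. Safe: 2. Place at column 2.
Row 7: attacked by (1,4)→{4}; (2,8)→{3,8}; (3,1)→{1,5}; (4,3)→{3,6}; (5,6)→{4,6,8}; (6,2)→{1,2,3}. Safe: 7. Place at column 7.
Row 8: attacked by (1,4)→{4}; (2,8)→{2,8}; (3,1)→{1,6}; (4,3)→{3,7}; (5,6)→{3,6}; (6,2)→{2,4}; (7,7)→{6,7,8}. Safe: 5. Place at column 5.
Columns [4, 8, 1, 3, 6, 2, 7, 5], r−c [-3, -6, 2, 1, -1, 4, 0, 3], r+c [5, 10, 4, 7, 11, 8, 14, 13] are all distinct, so no two queens attack.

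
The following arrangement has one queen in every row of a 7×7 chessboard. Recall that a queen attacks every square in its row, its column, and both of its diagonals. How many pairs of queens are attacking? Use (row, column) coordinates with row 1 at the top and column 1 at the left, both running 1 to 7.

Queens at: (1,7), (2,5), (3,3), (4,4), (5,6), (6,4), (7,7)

6

Same column: (1,7)–(7,7) (column 7); (4,4)–(6,4) (column 4).
Same diagonal: (1,7)–(4,4) (|1−4| = |7−4| = 3); (3,3)–(4,4) (|3−4| = |3−4| = 1); (3,3)–(7,7) (|3−7| = |3−7| = 4); (4,4)–(7,7) (|4−7| = |4−7| = 3).
Total attacking pairs: 6.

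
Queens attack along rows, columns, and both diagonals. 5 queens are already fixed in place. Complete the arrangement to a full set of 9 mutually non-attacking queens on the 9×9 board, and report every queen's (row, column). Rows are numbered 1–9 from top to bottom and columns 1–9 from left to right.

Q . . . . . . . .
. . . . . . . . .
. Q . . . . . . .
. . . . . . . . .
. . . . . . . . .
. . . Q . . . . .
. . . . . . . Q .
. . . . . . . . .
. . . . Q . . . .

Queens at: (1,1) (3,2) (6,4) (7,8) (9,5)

(1,1) (2,6) (3,2) (4,9) (5,7) (6,4) (7,8) (8,3) (9,5)

Row 2: attacked by (1,1)→{1,2}; (3,2)→{1,2,3}; (6,4)→{4,8}; (7,8)→{3,8}; (9,5)→{5}. Safe: 6, 7, 9. Place at column 6.
Row 4: attacked by (1,1)→{1,4}; (2,6)→{4,6,8}; (3,2)→{1,2,3}; (6,4)→{2,4,6}; (7,8)→{5,8}; (9,5)→{5}. Safe: 7, 9. Place at column 9.
Row 5: attacked by (1,1)→{1,5}; (2,6)→{3,6,9}; (3,2)→{2,4}; (4,9)→{8,9}; (6,4)→{3,4,5}; (7,8)→{6,8}; (9,5)→{1,5,9}. Safe: 7. Place at column 7.
Row 8: attacked by (1,1)→{1,8}; (2,6)→{6}; (3,2)→{2,7}; (4,9)→{5,9}; (5,7)→{4,7}; (6,4)→{2,4,6}; (7,8)→{7,8,9}; (9,5)→{4,5,6}. Safe: 3. Place at column 3.
Columns [1, 6, 2, 9, 7, 4, 8, 3, 5], r−c [0, -4, 1, -5, -2, 2, -1, 5, 4], r+c [2, 8, 5, 13, 12, 10, 15, 11, 14] are all distinct, so no two queens attack.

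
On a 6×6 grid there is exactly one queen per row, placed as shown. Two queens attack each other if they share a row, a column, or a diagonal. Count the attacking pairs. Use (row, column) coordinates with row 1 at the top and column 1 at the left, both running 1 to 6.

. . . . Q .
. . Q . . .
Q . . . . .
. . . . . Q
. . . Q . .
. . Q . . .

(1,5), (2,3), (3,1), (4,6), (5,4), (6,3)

2

Same column: (2,3)–(6,3) (column 3).
Same diagonal: (5,4)–(6,3) (|5−6| = |4−3| = 1).
Total attacking pairs: 2.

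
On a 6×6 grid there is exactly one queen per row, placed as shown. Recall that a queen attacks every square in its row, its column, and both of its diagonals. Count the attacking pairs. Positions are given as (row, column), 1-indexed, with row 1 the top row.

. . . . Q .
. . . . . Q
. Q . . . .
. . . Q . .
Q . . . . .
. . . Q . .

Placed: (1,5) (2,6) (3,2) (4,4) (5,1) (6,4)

4

Same column: (4,4)–(6,4) (column 4).
Same diagonal: (1,5)–(2,6) (|1−2| = |5−6| = 1); (1,5)–(5,1) (|1−5| = |5−1| = 4); (2,6)–(4,4) (|2−4| = |6−4| = 2).
Total attacking pairs: 4.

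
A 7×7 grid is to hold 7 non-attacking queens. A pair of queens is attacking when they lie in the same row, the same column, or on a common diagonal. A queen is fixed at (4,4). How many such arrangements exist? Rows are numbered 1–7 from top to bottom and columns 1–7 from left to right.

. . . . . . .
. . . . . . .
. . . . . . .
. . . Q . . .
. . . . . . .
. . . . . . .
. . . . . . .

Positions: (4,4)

8

Branch on row 1: col 2 → 2; col 3 → 2; col 5 → 2; col 6 → 2.
Sum: 2 + 2 + 2 + 2 = 8.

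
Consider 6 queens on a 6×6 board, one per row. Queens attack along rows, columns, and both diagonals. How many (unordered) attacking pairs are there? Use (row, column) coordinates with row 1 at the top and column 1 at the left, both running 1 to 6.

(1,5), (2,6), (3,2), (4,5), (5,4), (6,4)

Same column: (1,5)–(4,5) (column 5); (5,4)–(6,4) (column 4).
Same diagonal: (1,5)–(2,6) (|1−2| = |5−6| = 1); (3,2)–(5,4) (|3−5| = |2−4| = 2); (4,5)–(5,4) (|4−5| = |5−4| = 1).
Total attacking pairs: 5.

5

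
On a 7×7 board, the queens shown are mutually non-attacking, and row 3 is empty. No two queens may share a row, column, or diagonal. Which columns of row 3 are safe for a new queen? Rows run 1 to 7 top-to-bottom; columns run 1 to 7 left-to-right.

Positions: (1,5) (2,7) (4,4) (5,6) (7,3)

columns 1, 2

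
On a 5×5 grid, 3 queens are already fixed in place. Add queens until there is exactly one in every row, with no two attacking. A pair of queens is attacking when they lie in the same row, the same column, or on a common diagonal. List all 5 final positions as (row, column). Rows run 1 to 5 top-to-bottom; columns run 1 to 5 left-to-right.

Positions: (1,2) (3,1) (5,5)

(1,2) (2,4) (3,1) (4,3) (5,5)

Row 2: attacked by (1,2)→{1,2,3}; (3,1)→{1,2}; (5,5)→{2,5}. Safe: 4. Place at column 4.
Row 4: attacked by (1,2)→{2,5}; (2,4)→{2,4}; (3,1)→{1,2}; (5,5)→{4,5}. Safe: 3. Place at column 3.
Columns [2, 4, 1, 3, 5], r−c [-1, -2, 2, 1, 0], r+c [3, 6, 4, 7, 10] are all distinct, so no two queens attack.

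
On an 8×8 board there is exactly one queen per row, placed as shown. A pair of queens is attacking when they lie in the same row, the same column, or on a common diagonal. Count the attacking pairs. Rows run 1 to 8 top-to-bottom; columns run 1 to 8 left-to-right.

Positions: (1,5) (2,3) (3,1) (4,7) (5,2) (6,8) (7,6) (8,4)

0

All columns are distinct and no two queens satisfy |Δrow| = |Δcol|, so no pair attacks.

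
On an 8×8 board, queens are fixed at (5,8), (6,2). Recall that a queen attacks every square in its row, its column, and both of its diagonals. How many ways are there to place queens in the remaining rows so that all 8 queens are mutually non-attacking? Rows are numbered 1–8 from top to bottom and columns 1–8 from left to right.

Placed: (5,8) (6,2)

6

Branch on row 1: col 1 → 1; col 3 → 1; col 5 → 2; col 6 → 2.
Sum: 1 + 1 + 2 + 2 = 6.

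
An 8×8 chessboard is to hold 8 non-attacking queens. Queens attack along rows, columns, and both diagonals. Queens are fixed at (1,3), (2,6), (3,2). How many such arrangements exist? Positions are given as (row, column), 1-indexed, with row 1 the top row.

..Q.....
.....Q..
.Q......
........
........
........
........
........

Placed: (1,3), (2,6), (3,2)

3

Branch on row 4: col 5 → 1; col 7 → 2.
Sum: 1 + 2 = 3.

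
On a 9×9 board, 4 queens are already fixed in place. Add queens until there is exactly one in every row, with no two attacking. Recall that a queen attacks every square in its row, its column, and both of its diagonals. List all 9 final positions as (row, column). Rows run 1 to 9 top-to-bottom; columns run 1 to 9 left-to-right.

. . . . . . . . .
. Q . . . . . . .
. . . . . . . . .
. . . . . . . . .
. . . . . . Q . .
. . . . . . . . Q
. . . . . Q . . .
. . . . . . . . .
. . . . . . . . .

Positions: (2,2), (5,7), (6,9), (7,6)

(1,8) (2,2) (3,4) (4,1) (5,7) (6,9) (7,6) (8,3) (9,5)

Row 1: attacked by (2,2)→{1,2,3}; (5,7)→{3,7}; (6,9)→{4,9}; (7,6)→{6}. Safe: 5, 8. Place at column 8.
Row 3: attacked by (1,8)→{6,8}; (2,2)→{1,2,3}; (5,7)→{5,7,9}; (6,9)→{6,9}; (7,6)→{2,6}. Safe: 4. Place at column 4.
Row 4: attacked by (1,8)→{5,8}; (2,2)→{2,4}; (3,4)→{3,4,5}; (5,7)→{6,7,8}; (6,9)→{7,9}; (7,6)→{3,6,9}. Safe: 1. Place at column 1.
Row 8: attacked by (1,8)→{1,8}; (2,2)→{2,8}; (3,4)→{4,9}; (4,1)→{1,5}; (5,7)→{4,7}; (6,9)→{7,9}; (7,6)→{5,6,7}. Safe: 3. Place at column 3.
Row 9: attacked by (1,8)→{8}; (2,2)→{2,9}; (3,4)→{4}; (4,1)→{1,6}; (5,7)→{3,7}; (6,9)→{6,9}; (7,6)→{4,6,8}; (8,3)→{2,3,4}. Safe: 5. Place at column 5.
Columns [8, 2, 4, 1, 7, 9, 6, 3, 5], r−c [-7, 0, -1, 3, -2, -3, 1, 5, 4], r+c [9, 4, 7, 5, 12, 15, 13, 11, 14] are all distinct, so no two queens attack.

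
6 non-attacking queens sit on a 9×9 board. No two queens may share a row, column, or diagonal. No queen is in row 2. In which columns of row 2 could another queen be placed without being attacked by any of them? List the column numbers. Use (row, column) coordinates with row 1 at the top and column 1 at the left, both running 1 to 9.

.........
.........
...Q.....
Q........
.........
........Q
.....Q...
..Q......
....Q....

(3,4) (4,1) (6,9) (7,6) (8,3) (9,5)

columns 2, 7, 8

(3,4) attacks row 2 at column 4 and diagonals 3, 5.
(4,1) attacks row 2 at column 1 and diagonals 3.
(6,9) attacks row 2 at column 9 and diagonals 5.
(7,6) attacks row 2 at column 6 and diagonals 1.
(8,3) attacks row 2 at column 3 and diagonals 9.
(9,5) attacks row 2 at column 5.
Attacked columns: {1, 3, 4, 5, 6, 9}. Safe: {2, 7, 8}.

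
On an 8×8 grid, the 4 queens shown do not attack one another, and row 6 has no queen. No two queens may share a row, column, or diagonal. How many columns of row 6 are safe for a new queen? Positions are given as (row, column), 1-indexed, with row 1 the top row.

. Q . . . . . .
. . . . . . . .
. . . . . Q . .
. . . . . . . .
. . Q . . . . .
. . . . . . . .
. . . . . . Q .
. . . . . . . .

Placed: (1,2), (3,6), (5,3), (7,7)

2

(1,2) attacks row 6 at column 2 and diagonals 7.
(3,6) attacks row 6 at column 6 and diagonals 3.
(5,3) attacks row 6 at column 3 and diagonals 2, 4.
(7,7) attacks row 6 at column 7 and diagonals 6, 8.
Attacked columns: {2, 3, 4, 6, 7, 8}. Safe: {1, 5}.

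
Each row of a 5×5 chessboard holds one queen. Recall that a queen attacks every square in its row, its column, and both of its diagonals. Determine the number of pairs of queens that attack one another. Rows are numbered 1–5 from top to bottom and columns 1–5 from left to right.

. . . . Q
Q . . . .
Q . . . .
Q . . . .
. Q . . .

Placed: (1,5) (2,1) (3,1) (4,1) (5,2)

4

Same column: (2,1)–(3,1) (column 1); (2,1)–(4,1) (column 1); (3,1)–(4,1) (column 1).
Same diagonal: (4,1)–(5,2) (|4−5| = |1−2| = 1).
Total attacking pairs: 4.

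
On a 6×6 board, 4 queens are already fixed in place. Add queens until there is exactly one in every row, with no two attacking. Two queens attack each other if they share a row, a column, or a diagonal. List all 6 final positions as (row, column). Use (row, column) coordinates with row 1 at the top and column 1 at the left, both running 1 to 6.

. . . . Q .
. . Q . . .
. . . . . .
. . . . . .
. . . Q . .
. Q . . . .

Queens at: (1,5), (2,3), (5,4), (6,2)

Row 3: attacked by (1,5)→{3,5}; (2,3)→{2,3,4}; (5,4)→{2,4,6}; (6,2)→{2,5}. Safe: 1. Place at column 1.
Row 4: attacked by (1,5)→{2,5}; (2,3)→{1,3,5}; (3,1)→{1,2}; (5,4)→{3,4,5}; (6,2)→{2,4}. Safe: 6. Place at column 6.
Columns [5, 3, 1, 6, 4, 2], r−c [-4, -1, 2, -2, 1, 4], r+c [6, 5, 4, 10, 9, 8] are all distinct, so no two queens attack.

(1,5) (2,3) (3,1) (4,6) (5,4) (6,2)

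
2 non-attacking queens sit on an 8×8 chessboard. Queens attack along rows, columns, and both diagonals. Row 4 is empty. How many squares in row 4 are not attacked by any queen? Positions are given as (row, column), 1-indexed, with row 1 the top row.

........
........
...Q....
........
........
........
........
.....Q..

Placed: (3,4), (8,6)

3

(3,4) attacks row 4 at column 4 and diagonals 3, 5.
(8,6) attacks row 4 at column 6 and diagonals 2.
Attacked columns: {2, 3, 4, 5, 6}. Safe: {1, 7, 8}.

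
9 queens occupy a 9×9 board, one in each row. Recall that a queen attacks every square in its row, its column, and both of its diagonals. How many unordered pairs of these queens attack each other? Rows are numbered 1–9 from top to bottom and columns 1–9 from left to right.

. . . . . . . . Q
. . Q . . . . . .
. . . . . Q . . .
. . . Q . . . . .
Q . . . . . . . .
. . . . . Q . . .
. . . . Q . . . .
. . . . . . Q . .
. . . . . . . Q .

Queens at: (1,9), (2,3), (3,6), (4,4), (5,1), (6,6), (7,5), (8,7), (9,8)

Same column: (3,6)–(6,6) (column 6).
Same diagonal: (4,4)–(6,6) (|4−6| = |4−6| = 2); (6,6)–(7,5) (|6−7| = |6−5| = 1); (8,7)–(9,8) (|8−9| = |7−8| = 1).
Total attacking pairs: 4.

4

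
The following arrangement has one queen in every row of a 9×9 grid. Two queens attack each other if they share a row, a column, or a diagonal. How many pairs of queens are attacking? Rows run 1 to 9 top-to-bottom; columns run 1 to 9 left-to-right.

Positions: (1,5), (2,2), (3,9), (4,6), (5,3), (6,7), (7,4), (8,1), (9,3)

2

Same column: (5,3)–(9,3) (column 3).
Same diagonal: (3,9)–(9,3) (|3−9| = |9−3| = 6).
Total attacking pairs: 2.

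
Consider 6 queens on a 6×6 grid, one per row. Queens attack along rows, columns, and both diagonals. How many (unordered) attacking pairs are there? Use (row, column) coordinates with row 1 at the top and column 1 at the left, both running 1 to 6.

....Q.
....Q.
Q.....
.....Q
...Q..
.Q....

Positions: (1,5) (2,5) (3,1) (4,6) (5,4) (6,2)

Same column: (1,5)–(2,5) (column 5).
Total attacking pairs: 1.

1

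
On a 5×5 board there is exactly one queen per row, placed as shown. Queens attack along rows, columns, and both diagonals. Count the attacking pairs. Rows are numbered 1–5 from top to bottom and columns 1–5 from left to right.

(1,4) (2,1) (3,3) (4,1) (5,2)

3

Same column: (2,1)–(4,1) (column 1).
Same diagonal: (1,4)–(4,1) (|1−4| = |4−1| = 3); (4,1)–(5,2) (|4−5| = |1−2| = 1).
Total attacking pairs: 3.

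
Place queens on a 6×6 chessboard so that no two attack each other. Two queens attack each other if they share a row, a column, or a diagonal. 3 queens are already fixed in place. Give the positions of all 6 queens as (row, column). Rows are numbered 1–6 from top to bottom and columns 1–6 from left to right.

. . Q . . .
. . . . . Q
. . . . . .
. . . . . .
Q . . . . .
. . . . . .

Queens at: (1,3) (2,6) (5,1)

Row 3: attacked by (1,3)→{1,3,5}; (2,6)→{5,6}; (5,1)→{1,3}. Safe: 2, 4. Place at column 2.
Row 4: attacked by (1,3)→{3,6}; (2,6)→{4,6}; (3,2)→{1,2,3}; (5,1)→{1,2}. Safe: 5. Place at column 5.
Row 6: attacked by (1,3)→{3}; (2,6)→{2,6}; (3,2)→{2,5}; (4,5)→{3,5}; (5,1)→{1,2}. Safe: 4. Place at column 4.
Columns [3, 6, 2, 5, 1, 4], r−c [-2, -4, 1, -1, 4, 2], r+c [4, 8, 5, 9, 6, 10] are all distinct, so no two queens attack.

(1,3) (2,6) (3,2) (4,5) (5,1) (6,4)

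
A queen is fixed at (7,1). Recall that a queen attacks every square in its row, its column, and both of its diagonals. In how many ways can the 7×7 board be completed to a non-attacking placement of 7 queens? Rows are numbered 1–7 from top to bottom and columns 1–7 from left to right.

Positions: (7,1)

4

Branch on row 1: col 2 → 0; col 3 → 1; col 4 → 1; col 5 → 1; col 6 → 1.
Sum: 0 + 1 + 1 + 1 + 1 = 4.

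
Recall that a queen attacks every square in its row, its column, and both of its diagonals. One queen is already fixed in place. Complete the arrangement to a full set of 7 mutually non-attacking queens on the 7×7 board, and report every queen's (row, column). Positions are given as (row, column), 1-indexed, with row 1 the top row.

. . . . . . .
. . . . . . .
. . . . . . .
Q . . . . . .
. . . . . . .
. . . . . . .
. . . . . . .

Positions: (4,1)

(1,6) (2,2) (3,5) (4,1) (5,4) (6,7) (7,3)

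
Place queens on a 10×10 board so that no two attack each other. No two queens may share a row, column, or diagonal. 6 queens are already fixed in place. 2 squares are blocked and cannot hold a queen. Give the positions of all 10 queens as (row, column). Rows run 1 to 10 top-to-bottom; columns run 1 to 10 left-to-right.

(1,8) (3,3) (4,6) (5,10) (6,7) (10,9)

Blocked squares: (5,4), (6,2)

(1,8) (2,5) (3,3) (4,6) (5,10) (6,7) (7,1) (8,4) (9,2) (10,9)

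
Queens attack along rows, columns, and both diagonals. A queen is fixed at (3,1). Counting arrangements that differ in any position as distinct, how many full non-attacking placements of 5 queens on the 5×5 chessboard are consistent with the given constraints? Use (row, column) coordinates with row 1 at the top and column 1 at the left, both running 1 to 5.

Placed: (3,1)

Branch on row 1: col 2 → 1; col 4 → 0; col 5 → 1.
Sum: 1 + 0 + 1 = 2.

2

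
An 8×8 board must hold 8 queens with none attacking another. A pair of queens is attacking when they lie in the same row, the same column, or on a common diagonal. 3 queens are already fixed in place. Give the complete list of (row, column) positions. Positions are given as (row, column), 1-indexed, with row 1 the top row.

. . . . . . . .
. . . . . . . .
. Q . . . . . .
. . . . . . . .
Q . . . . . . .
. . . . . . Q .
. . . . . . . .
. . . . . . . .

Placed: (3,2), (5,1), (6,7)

(1,6) (2,8) (3,2) (4,4) (5,1) (6,7) (7,5) (8,3)

Row 1: attacked by (3,2)→{2,4}; (5,1)→{1,5}; (6,7)→{2,7}. Safe: 3, 6, 8. Place at column 6.
Row 2: attacked by (1,6)→{5,6,7}; (3,2)→{1,2,3}; (5,1)→{1,4}; (6,7)→{3,7}. Safe: 8. Place at column 8.
Row 4: attacked by (1,6)→{3,6}; (2,8)→{6,8}; (3,2)→{1,2,3}; (5,1)→{1,2}; (6,7)→{5,7}. Safe: 4. Place at column 4.
Row 7: attacked by (1,6)→{6}; (2,8)→{3,8}; (3,2)→{2,6}; (4,4)→{1,4,7}; (5,1)→{1,3}; (6,7)→{6,7,8}. Safe: 5. Place at column 5.
Row 8: attacked by (1,6)→{6}; (2,8)→{2,8}; (3,2)→{2,7}; (4,4)→{4,8}; (5,1)→{1,4}; (6,7)→{5,7}; (7,5)→{4,5,6}. Safe: 3. Place at column 3.
Columns [6, 8, 2, 4, 1, 7, 5, 3], r−c [-5, -6, 1, 0, 4, -1, 2, 5], r+c [7, 10, 5, 8, 6, 13, 12, 11] are all distinct, so no two queens attack.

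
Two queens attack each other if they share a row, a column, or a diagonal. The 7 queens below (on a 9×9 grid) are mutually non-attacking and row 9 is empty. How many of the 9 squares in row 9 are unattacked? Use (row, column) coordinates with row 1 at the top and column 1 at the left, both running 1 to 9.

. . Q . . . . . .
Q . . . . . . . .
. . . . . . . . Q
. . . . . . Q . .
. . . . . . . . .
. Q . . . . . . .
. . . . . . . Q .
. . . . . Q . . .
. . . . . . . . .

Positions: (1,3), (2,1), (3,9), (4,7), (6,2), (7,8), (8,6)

(1,3) attacks row 9 at column 3.
(2,1) attacks row 9 at column 1 and diagonals 8.
(3,9) attacks row 9 at column 9 and diagonals 3.
(4,7) attacks row 9 at column 7 and diagonals 2.
(6,2) attacks row 9 at column 2 and diagonals 5.
(7,8) attacks row 9 at column 8 and diagonals 6.
(8,6) attacks row 9 at column 6 and diagonals 5, 7.
Attacked columns: {1, 2, 3, 5, 6, 7, 8, 9}. Safe: {4}.

1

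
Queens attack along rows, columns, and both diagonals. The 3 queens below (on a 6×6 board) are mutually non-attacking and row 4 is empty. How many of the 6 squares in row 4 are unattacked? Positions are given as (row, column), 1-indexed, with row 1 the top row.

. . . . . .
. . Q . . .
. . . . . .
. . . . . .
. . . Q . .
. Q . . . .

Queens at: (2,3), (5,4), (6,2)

(2,3) attacks row 4 at column 3 and diagonals 1, 5.
(5,4) attacks row 4 at column 4 and diagonals 3, 5.
(6,2) attacks row 4 at column 2 and diagonals 4.
Attacked columns: {1, 2, 3, 4, 5}. Safe: {6}.

1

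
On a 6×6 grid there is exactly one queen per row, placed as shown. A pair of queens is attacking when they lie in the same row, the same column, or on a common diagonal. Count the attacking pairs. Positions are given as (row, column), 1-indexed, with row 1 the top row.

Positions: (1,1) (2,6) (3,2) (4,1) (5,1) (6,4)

4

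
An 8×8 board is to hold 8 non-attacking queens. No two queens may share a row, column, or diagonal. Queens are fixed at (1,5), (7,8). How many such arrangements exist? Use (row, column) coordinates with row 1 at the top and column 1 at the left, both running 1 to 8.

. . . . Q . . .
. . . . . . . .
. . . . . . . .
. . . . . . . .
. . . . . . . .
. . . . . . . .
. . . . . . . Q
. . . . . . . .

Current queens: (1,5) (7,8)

Branch on row 2: col 1 → 0; col 2 → 1; col 7 → 1.
Sum: 0 + 1 + 1 = 2.

2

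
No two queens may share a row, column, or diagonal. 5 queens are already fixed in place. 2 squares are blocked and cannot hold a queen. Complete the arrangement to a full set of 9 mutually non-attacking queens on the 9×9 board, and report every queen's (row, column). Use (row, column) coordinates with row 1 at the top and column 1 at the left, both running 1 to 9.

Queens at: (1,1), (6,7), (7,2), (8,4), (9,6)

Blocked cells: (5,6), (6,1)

(1,1) (2,8) (3,5) (4,3) (5,9) (6,7) (7,2) (8,4) (9,6)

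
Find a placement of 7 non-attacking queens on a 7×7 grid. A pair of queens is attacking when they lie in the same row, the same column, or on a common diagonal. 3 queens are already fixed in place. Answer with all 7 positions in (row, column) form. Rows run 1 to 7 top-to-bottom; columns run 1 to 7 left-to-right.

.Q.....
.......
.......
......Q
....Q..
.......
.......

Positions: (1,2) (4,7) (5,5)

(1,2) (2,4) (3,1) (4,7) (5,5) (6,3) (7,6)

Row 2: attacked by (1,2)→{1,2,3}; (4,7)→{5,7}; (5,5)→{2,5}. Safe: 4, 6. Place at column 4.
Row 3: attacked by (1,2)→{2,4}; (2,4)→{3,4,5}; (4,7)→{6,7}; (5,5)→{3,5,7}. Safe: 1. Place at column 1.
Row 6: attacked by (1,2)→{2,7}; (2,4)→{4}; (3,1)→{1,4}; (4,7)→{5,7}; (5,5)→{4,5,6}. Safe: 3. Place at column 3.
Row 7: attacked by (1,2)→{2}; (2,4)→{4}; (3,1)→{1,5}; (4,7)→{4,7}; (5,5)→{3,5,7}; (6,3)→{2,3,4}. Safe: 6. Place at column 6.
Columns [2, 4, 1, 7, 5, 3, 6], r−c [-1, -2, 2, -3, 0, 3, 1], r+c [3, 6, 4, 11, 10, 9, 13] are all distinct, so no two queens attack.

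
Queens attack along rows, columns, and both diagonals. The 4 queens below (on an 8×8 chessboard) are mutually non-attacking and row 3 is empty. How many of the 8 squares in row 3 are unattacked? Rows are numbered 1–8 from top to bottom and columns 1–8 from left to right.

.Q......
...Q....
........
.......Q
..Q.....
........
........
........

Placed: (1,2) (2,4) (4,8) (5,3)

(1,2) attacks row 3 at column 2 and diagonals 4.
(2,4) attacks row 3 at column 4 and diagonals 3, 5.
(4,8) attacks row 3 at column 8 and diagonals 7.
(5,3) attacks row 3 at column 3 and diagonals 1, 5.
Attacked columns: {1, 2, 3, 4, 5, 7, 8}. Safe: {6}.

1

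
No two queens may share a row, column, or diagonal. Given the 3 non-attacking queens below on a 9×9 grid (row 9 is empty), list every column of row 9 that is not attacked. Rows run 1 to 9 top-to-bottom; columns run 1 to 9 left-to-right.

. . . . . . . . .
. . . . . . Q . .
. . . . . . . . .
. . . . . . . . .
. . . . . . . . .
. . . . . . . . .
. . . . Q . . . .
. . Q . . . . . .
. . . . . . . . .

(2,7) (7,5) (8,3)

columns 1, 6, 8, 9

(2,7) attacks row 9 at column 7.
(7,5) attacks row 9 at column 5 and diagonals 3, 7.
(8,3) attacks row 9 at column 3 and diagonals 2, 4.
Attacked columns: {2, 3, 4, 5, 7}. Safe: {1, 6, 8, 9}.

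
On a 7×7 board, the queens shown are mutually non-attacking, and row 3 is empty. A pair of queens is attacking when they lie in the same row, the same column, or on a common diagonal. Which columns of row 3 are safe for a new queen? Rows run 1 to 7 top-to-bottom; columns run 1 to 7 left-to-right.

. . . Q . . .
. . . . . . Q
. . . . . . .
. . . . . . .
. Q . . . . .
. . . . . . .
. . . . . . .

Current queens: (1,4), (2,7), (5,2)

columns 1, 3, 5

(1,4) attacks row 3 at column 4 and diagonals 2, 6.
(2,7) attacks row 3 at column 7 and diagonals 6.
(5,2) attacks row 3 at column 2 and diagonals 4.
Attacked columns: {2, 4, 6, 7}. Safe: {1, 3, 5}.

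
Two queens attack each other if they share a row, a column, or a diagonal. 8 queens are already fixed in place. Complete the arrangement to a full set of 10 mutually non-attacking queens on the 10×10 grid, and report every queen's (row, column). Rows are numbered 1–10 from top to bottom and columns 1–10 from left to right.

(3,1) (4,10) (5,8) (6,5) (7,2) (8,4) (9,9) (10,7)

Row 1: attacked by (3,1)→{1,3}; (4,10)→{7,10}; (5,8)→{4,8}; (6,5)→{5,10}; (7,2)→{2,8}; (8,4)→{4}; (9,9)→{1,9}; (10,7)→{7}. Safe: 6. Place at column 6.
Row 2: attacked by (1,6)→{5,6,7}; (3,1)→{1,2}; (4,10)→{8,10}; (5,8)→{5,8}; (6,5)→{1,5,9}; (7,2)→{2,7}; (8,4)→{4,10}; (9,9)→{2,9}; (10,7)→{7}. Safe: 3. Place at column 3.
Columns [6, 3, 1, 10, 8, 5, 2, 4, 9, 7], r−c [-5, -1, 2, -6, -3, 1, 5, 4, 0, 3], r+c [7, 5, 4, 14, 13, 11, 9, 12, 18, 17] are all distinct, so no two queens attack.

(1,6) (2,3) (3,1) (4,10) (5,8) (6,5) (7,2) (8,4) (9,9) (10,7)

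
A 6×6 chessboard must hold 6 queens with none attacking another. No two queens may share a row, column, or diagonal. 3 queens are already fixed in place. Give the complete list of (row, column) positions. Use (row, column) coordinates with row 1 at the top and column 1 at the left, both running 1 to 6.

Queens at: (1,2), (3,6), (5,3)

(1,2) (2,4) (3,6) (4,1) (5,3) (6,5)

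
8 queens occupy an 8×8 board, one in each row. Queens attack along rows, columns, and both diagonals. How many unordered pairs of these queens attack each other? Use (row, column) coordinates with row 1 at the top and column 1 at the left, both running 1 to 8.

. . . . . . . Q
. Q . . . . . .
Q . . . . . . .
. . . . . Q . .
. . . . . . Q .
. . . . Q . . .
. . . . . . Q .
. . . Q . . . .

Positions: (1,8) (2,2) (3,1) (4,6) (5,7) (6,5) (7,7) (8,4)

5

Same column: (5,7)–(7,7) (column 7).
Same diagonal: (2,2)–(3,1) (|2−3| = |2−1| = 1); (2,2)–(7,7) (|2−7| = |2−7| = 5); (4,6)–(5,7) (|4−5| = |6−7| = 1); (5,7)–(8,4) (|5−8| = |7−4| = 3).
Total attacking pairs: 5.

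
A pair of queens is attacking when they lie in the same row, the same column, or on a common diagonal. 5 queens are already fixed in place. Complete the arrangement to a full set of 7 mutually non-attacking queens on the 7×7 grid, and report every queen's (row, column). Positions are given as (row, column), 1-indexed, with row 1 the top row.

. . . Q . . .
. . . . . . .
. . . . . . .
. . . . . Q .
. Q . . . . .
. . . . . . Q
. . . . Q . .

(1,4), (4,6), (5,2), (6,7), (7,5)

Row 2: attacked by (1,4)→{3,4,5}; (4,6)→{4,6}; (5,2)→{2,5}; (6,7)→{3,7}; (7,5)→{5}. Safe: 1. Place at column 1.
Row 3: attacked by (1,4)→{2,4,6}; (2,1)→{1,2}; (4,6)→{5,6,7}; (5,2)→{2,4}; (6,7)→{4,7}; (7,5)→{1,5}. Safe: 3. Place at column 3.
Columns [4, 1, 3, 6, 2, 7, 5], r−c [-3, 1, 0, -2, 3, -1, 2], r+c [5, 3, 6, 10, 7, 13, 12] are all distinct, so no two queens attack.

(1,4) (2,1) (3,3) (4,6) (5,2) (6,7) (7,5)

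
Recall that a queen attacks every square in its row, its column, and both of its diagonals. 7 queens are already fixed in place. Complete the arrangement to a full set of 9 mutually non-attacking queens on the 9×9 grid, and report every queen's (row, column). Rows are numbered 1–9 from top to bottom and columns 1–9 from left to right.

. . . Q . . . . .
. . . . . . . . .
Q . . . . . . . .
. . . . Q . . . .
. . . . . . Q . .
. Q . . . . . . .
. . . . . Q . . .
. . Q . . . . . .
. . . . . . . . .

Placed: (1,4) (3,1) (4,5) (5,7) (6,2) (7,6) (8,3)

Row 2: attacked by (1,4)→{3,4,5}; (3,1)→{1,2}; (4,5)→{3,5,7}; (5,7)→{4,7}; (6,2)→{2,6}; (7,6)→{1,6}; (8,3)→{3,9}. Safe: 8. Place at column 8.
Row 9: attacked by (1,4)→{4}; (2,8)→{1,8}; (3,1)→{1,7}; (4,5)→{5}; (5,7)→{3,7}; (6,2)→{2,5}; (7,6)→{4,6,8}; (8,3)→{2,3,4}. Safe: 9. Place at column 9.
Columns [4, 8, 1, 5, 7, 2, 6, 3, 9], r−c [-3, -6, 2, -1, -2, 4, 1, 5, 0], r+c [5, 10, 4, 9, 12, 8, 13, 11, 18] are all distinct, so no two queens attack.

(1,4) (2,8) (3,1) (4,5) (5,7) (6,2) (7,6) (8,3) (9,9)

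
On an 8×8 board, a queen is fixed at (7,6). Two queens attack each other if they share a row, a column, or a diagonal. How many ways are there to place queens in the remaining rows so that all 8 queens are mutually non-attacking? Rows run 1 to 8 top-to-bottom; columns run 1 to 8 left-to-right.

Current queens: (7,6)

Branch on row 1: col 1 → 1; col 2 → 3; col 3 → 0; col 4 → 3; col 5 → 6; col 7 → 1; col 8 → 0.
Sum: 1 + 3 + 0 + 3 + 6 + 1 + 0 = 14.

14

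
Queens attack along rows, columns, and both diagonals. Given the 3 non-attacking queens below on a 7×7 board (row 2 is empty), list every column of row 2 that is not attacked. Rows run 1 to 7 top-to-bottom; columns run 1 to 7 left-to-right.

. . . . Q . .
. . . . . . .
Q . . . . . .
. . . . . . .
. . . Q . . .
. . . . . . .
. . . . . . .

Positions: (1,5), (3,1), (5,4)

(1,5) attacks row 2 at column 5 and diagonals 4, 6.
(3,1) attacks row 2 at column 1 and diagonals 2.
(5,4) attacks row 2 at column 4 and diagonals 1, 7.
Attacked columns: {1, 2, 4, 5, 6, 7}. Safe: {3}.

columns 3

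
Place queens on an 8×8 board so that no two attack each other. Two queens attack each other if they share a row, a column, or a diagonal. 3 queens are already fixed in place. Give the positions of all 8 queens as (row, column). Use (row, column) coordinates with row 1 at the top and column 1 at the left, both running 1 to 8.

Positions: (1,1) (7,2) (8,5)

(1,1) (2,6) (3,8) (4,3) (5,7) (6,4) (7,2) (8,5)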